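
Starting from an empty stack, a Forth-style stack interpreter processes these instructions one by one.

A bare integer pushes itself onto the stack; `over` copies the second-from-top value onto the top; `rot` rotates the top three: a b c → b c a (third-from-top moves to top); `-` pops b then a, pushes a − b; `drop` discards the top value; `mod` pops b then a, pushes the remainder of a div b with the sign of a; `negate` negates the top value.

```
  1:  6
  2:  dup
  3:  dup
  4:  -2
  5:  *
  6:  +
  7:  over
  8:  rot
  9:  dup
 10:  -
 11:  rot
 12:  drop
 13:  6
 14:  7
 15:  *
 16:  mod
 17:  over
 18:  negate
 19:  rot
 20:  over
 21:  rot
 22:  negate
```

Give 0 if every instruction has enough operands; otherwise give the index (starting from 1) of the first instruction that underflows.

0

6      → 6
dup    → 6 6
dup    → 6 6 6
-2     → 6 6 6 -2
*      → 6 6 -12
+      → 6 -6
over   → 6 -6 6
rot    → -6 6 6
dup    → -6 6 6 6
-      → -6 6 0
rot    → 6 0 -6
drop   → 6 0
6      → 6 0 6
7      → 6 0 6 7
*      → 6 0 42
mod    → 6 0
over   → 6 0 6
negate → 6 0 -6
rot    → 0 -6 6
over   → 0 -6 6 -6
rot    → 0 6 -6 -6
negate → 0 6 -6 6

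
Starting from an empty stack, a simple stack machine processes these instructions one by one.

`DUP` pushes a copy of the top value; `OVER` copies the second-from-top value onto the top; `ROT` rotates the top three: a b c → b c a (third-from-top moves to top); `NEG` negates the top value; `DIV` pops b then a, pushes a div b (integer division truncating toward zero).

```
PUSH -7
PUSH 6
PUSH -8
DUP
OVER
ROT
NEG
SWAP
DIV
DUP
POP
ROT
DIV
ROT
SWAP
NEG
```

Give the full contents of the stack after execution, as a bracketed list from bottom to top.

PUSH -7 : -7
PUSH 6  : -7 6
PUSH -8 : -7 6 -8
DUP     : -7 6 -8 -8
OVER    : -7 6 -8 -8 -8
ROT     : -7 6 -8 -8 -8
NEG     : -7 6 -8 -8 8
SWAP    : -7 6 -8 8 -8
DIV     : -7 6 -8 -1
DUP     : -7 6 -8 -1 -1
POP     : -7 6 -8 -1
ROT     : -7 -8 -1 6
DIV     : -7 -8 0
ROT     : -8 0 -7
SWAP    : -8 -7 0
NEG     : -8 -7 0

[-8, -7, 0]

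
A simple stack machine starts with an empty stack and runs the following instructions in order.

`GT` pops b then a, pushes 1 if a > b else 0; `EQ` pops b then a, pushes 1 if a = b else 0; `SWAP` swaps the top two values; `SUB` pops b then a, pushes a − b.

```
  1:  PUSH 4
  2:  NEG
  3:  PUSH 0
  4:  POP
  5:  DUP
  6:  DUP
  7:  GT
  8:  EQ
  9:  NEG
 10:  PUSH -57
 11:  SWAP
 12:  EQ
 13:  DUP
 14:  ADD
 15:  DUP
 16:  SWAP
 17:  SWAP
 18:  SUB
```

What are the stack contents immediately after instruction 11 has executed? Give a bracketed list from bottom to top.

PUSH 4    [4]
NEG       [-4]
PUSH 0    [-4, 0]
POP       [-4]
DUP       [-4, -4]
DUP       [-4, -4, -4]
GT        [-4, 0]
EQ        [0]
NEG       [0]
PUSH -57  [0, -57]
SWAP      [-57, 0]

[-57, 0]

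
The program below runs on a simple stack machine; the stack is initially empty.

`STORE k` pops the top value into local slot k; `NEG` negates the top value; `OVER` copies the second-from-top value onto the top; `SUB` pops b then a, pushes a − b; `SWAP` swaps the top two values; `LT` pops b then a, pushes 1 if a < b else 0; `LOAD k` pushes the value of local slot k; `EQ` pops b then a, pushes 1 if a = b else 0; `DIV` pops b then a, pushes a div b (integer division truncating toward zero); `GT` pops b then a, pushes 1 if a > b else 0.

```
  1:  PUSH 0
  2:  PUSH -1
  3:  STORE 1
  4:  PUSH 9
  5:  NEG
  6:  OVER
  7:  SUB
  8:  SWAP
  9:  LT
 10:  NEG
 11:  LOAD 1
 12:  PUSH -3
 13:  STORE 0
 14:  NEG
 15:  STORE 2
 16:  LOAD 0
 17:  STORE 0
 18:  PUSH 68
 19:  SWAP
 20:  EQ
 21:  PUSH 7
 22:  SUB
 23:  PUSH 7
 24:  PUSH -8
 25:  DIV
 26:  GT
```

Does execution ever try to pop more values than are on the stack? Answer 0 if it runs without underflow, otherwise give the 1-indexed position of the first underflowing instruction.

0

PUSH 0  → [0]
PUSH -1 → [0, -1]
STORE 1 → [0]
PUSH 9  → [0, 9]
NEG     → [0, -9]
OVER    → [0, -9, 0]
SUB     → [0, -9]
SWAP    → [-9, 0]
LT      → [1]
NEG     → [-1]
LOAD 1  → [-1, -1]
PUSH -3 → [-1, -1, -3]
STORE 0 → [-1, -1]
NEG     → [-1, 1]
STORE 2 → [-1]
LOAD 0  → [-1, -3]
STORE 0 → [-1]
PUSH 68 → [-1, 68]
SWAP    → [68, -1]
EQ      → [0]
PUSH 7  → [0, 7]
SUB     → [-7]
PUSH 7  → [-7, 7]
PUSH -8 → [-7, 7, -8]
DIV     → [-7, 0]
GT      → [0]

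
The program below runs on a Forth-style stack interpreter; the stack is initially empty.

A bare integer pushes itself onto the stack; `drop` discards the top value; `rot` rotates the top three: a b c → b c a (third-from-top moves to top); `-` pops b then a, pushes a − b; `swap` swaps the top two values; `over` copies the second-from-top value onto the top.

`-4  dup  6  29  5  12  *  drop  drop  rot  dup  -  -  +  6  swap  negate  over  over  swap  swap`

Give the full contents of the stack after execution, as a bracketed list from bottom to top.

-4      [-4]
dup     [-4, -4]
6       [-4, -4, 6]
29      [-4, -4, 6, 29]
5       [-4, -4, 6, 29, 5]
12      [-4, -4, 6, 29, 5, 12]
*       [-4, -4, 6, 29, 60]
drop    [-4, -4, 6, 29]
drop    [-4, -4, 6]
rot     [-4, 6, -4]
dup     [-4, 6, -4, -4]
-       [-4, 6, 0]
-       [-4, 6]
+       [2]
6       [2, 6]
swap    [6, 2]
negate  [6, -2]
over    [6, -2, 6]
over    [6, -2, 6, -2]
swap    [6, -2, -2, 6]
swap    [6, -2, 6, -2]

[6, -2, 6, -2]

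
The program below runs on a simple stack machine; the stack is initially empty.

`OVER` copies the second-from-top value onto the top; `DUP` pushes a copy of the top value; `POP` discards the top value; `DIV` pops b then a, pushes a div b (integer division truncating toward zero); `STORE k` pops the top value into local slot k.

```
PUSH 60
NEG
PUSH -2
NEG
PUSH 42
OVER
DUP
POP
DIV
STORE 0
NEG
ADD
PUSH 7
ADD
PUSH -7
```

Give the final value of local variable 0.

21

PUSH 60 : 60
NEG     : -60
PUSH -2 : -60 -2
NEG     : -60 2
PUSH 42 : -60 2 42
OVER    : -60 2 42 2
DUP     : -60 2 42 2 2
POP     : -60 2 42 2
DIV     : -60 2 21
STORE 0 : -60 2
NEG     : -60 -2
ADD     : -62
PUSH 7  : -62 7
ADD     : -55
PUSH -7 : -55 -7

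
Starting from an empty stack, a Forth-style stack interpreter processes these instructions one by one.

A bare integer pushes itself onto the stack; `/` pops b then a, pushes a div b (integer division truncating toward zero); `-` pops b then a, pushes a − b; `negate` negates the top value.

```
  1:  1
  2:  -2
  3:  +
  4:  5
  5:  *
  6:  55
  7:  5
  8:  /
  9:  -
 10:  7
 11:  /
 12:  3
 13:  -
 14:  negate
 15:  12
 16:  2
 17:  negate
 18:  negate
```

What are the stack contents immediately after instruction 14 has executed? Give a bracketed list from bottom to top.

[5]

1       [1]
-2      [1, -2]
+       [-1]
5       [-1, 5]
*       [-5]
55      [-5, 55]
5       [-5, 55, 5]
/       [-5, 11]
-       [-16]
7       [-16, 7]
/       [-2]
3       [-2, 3]
-       [-5]
negate  [5]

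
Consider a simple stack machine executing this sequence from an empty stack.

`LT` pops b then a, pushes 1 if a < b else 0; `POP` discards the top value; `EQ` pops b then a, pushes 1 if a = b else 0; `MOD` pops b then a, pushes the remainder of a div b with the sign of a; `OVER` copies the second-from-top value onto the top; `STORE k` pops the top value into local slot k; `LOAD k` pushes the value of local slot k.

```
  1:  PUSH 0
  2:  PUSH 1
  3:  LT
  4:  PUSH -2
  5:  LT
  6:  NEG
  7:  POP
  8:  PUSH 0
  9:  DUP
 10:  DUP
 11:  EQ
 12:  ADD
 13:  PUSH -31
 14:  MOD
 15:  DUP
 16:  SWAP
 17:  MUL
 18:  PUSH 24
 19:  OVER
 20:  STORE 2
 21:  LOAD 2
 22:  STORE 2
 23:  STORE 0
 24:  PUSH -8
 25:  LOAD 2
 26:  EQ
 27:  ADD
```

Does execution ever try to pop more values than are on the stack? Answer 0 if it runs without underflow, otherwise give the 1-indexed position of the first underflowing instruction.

0

PUSH 0   -> [0]
PUSH 1   -> [0, 1]
LT       -> [1]
PUSH -2  -> [1, -2]
LT       -> [0]
NEG      -> [0]
POP      -> []
PUSH 0   -> [0]
DUP      -> [0, 0]
DUP      -> [0, 0, 0]
EQ       -> [0, 1]
ADD      -> [1]
PUSH -31 -> [1, -31]
MOD      -> [1]
DUP      -> [1, 1]
SWAP     -> [1, 1]
MUL      -> [1]
PUSH 24  -> [1, 24]
OVER     -> [1, 24, 1]
STORE 2  -> [1, 24]
LOAD 2   -> [1, 24, 1]
STORE 2  -> [1, 24]
STORE 0  -> [1]
PUSH -8  -> [1, -8]
LOAD 2   -> [1, -8, 1]
EQ       -> [1, 0]
ADD      -> [1]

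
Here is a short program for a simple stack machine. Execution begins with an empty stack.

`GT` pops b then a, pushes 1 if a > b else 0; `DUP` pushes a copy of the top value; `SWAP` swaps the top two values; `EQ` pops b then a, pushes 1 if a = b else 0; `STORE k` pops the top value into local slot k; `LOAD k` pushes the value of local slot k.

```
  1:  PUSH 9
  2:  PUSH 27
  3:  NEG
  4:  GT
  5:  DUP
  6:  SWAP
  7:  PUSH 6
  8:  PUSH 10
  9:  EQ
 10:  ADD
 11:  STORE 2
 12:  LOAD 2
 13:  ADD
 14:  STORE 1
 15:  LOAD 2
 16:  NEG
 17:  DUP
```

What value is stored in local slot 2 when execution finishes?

1

PUSH 9  → 9
PUSH 27 → 9 27
NEG     → 9 -27
GT      → 1
DUP     → 1 1
SWAP    → 1 1
PUSH 6  → 1 1 6
PUSH 10 → 1 1 6 10
EQ      → 1 1 0
ADD     → 1 1
STORE 2 → 1
LOAD 2  → 1 1
ADD     → 2
STORE 1 → (empty)
LOAD 2  → 1
NEG     → -1
DUP     → -1 -1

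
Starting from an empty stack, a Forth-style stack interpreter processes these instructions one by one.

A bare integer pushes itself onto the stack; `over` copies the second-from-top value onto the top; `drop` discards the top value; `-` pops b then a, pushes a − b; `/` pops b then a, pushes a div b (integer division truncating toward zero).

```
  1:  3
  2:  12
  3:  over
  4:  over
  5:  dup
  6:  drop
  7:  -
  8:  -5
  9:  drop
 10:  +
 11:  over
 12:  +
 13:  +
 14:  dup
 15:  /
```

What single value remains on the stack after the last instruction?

3    -> [3]
12   -> [3, 12]
over -> [3, 12, 3]
over -> [3, 12, 3, 12]
dup  -> [3, 12, 3, 12, 12]
drop -> [3, 12, 3, 12]
-    -> [3, 12, -9]
-5   -> [3, 12, -9, -5]
drop -> [3, 12, -9]
+    -> [3, 3]
over -> [3, 3, 3]
+    -> [3, 6]
+    -> [9]
dup  -> [9, 9]
/    -> [1]

1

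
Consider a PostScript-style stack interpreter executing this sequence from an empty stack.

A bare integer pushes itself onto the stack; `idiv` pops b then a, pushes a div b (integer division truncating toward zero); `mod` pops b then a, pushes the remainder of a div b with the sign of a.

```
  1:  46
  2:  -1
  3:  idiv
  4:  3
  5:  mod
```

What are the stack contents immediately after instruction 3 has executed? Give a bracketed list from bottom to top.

[-46]

46   : 46
-1   : 46 -1
idiv : -46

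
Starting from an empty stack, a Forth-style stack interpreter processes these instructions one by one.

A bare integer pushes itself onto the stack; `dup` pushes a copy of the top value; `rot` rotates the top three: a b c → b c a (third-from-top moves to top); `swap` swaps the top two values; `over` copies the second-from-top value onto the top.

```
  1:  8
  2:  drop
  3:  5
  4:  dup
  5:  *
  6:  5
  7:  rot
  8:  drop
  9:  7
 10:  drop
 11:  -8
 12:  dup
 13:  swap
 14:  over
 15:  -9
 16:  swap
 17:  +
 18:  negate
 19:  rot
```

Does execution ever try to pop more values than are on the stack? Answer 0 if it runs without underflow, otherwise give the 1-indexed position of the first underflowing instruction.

7

8    → [8]
drop → []
5    → [5]
dup  → [5, 5]
*    → [25]
5    → [25, 5]
rot  — needs 3 operands, stack has 2 → underflow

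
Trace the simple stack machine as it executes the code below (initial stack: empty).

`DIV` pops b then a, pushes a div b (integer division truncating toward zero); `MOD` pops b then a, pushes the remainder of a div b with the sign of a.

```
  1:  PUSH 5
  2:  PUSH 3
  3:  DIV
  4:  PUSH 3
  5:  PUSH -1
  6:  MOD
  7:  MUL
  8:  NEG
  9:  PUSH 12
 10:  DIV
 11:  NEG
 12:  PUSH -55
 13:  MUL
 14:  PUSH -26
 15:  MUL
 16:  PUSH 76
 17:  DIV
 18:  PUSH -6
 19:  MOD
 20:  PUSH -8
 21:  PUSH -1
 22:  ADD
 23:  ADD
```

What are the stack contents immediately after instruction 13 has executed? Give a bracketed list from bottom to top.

PUSH 5   → 5
PUSH 3   → 5 3
DIV      → 1
PUSH 3   → 1 3
PUSH -1  → 1 3 -1
MOD      → 1 0
MUL      → 0
NEG      → 0
PUSH 12  → 0 12
DIV      → 0
NEG      → 0
PUSH -55 → 0 -55
MUL      → 0

[0]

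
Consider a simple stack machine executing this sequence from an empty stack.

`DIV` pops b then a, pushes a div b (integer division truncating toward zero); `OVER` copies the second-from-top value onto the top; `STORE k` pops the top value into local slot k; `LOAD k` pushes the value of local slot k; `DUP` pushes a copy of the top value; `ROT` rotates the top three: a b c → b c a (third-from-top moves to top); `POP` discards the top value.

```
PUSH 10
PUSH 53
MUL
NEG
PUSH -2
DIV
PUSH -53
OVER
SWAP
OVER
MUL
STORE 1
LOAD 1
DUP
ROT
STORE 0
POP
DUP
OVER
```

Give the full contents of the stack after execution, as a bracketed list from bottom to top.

[265, -14045, -14045, -14045]

PUSH 10  -> [10]
PUSH 53  -> [10, 53]
MUL      -> [530]
NEG      -> [-530]
PUSH -2  -> [-530, -2]
DIV      -> [265]
PUSH -53 -> [265, -53]
OVER     -> [265, -53, 265]
SWAP     -> [265, 265, -53]
OVER     -> [265, 265, -53, 265]
MUL      -> [265, 265, -14045]
STORE 1  -> [265, 265]
LOAD 1   -> [265, 265, -14045]
DUP      -> [265, 265, -14045, -14045]
ROT      -> [265, -14045, -14045, 265]
STORE 0  -> [265, -14045, -14045]
POP      -> [265, -14045]
DUP      -> [265, -14045, -14045]
OVER     -> [265, -14045, -14045, -14045]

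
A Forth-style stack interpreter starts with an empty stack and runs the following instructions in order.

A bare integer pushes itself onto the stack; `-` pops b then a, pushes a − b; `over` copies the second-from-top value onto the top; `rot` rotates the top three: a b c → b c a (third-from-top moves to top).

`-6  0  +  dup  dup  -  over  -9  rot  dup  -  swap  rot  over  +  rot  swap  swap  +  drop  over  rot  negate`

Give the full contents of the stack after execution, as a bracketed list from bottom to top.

[-9, -6, 6]

-6      [-6]
0       [-6, 0]
+       [-6]
dup     [-6, -6]
dup     [-6, -6, -6]
-       [-6, 0]
over    [-6, 0, -6]
-9      [-6, 0, -6, -9]
rot     [-6, -6, -9, 0]
dup     [-6, -6, -9, 0, 0]
-       [-6, -6, -9, 0]
swap    [-6, -6, 0, -9]
rot     [-6, 0, -9, -6]
over    [-6, 0, -9, -6, -9]
+       [-6, 0, -9, -15]
rot     [-6, -9, -15, 0]
swap    [-6, -9, 0, -15]
swap    [-6, -9, -15, 0]
+       [-6, -9, -15]
drop    [-6, -9]
over    [-6, -9, -6]
rot     [-9, -6, -6]
negate  [-9, -6, 6]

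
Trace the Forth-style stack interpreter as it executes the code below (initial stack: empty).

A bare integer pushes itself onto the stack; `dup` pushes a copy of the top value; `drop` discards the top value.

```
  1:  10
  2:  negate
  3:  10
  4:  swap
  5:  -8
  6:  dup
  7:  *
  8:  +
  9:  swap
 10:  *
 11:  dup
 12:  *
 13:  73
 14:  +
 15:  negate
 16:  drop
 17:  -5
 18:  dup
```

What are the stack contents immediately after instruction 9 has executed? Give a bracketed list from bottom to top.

[54, 10]

10     : 10
negate : -10
10     : -10 10
swap   : 10 -10
-8     : 10 -10 -8
dup    : 10 -10 -8 -8
*      : 10 -10 64
+      : 10 54
swap   : 54 10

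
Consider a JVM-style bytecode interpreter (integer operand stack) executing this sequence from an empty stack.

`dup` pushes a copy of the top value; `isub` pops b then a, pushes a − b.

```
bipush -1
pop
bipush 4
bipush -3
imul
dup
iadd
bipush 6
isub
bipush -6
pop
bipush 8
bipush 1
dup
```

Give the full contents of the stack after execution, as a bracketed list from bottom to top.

[-30, 8, 1, 1]

bipush -1 -> -1
pop       -> (empty)
bipush 4  -> 4
bipush -3 -> 4 -3
imul      -> -12
dup       -> -12 -12
iadd      -> -24
bipush 6  -> -24 6
isub      -> -30
bipush -6 -> -30 -6
pop       -> -30
bipush 8  -> -30 8
bipush 1  -> -30 8 1
dup       -> -30 8 1 1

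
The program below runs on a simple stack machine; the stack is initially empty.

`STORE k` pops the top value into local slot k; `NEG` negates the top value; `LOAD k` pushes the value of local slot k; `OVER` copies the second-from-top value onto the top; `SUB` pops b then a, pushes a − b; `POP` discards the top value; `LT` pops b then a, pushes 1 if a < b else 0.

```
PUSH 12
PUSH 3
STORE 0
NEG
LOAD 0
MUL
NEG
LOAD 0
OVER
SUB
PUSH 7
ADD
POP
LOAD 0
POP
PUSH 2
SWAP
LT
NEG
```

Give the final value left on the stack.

-1

PUSH 12 → [12]
PUSH 3  → [12, 3]
STORE 0 → [12]
NEG     → [-12]
LOAD 0  → [-12, 3]
MUL     → [-36]
NEG     → [36]
LOAD 0  → [36, 3]
OVER    → [36, 3, 36]
SUB     → [36, -33]
PUSH 7  → [36, -33, 7]
ADD     → [36, -26]
POP     → [36]
LOAD 0  → [36, 3]
POP     → [36]
PUSH 2  → [36, 2]
SWAP    → [2, 36]
LT      → [1]
NEG     → [-1]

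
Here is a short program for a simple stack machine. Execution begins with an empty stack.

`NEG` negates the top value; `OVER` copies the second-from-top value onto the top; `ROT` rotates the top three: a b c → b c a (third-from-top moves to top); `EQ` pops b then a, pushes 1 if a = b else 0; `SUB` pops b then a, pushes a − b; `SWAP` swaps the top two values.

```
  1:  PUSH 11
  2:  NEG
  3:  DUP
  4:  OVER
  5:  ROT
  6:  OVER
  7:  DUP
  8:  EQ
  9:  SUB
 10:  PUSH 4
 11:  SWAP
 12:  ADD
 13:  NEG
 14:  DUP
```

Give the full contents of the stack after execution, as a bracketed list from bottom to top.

PUSH 11 : 11
NEG     : -11
DUP     : -11 -11
OVER    : -11 -11 -11
ROT     : -11 -11 -11
OVER    : -11 -11 -11 -11
DUP     : -11 -11 -11 -11 -11
EQ      : -11 -11 -11 1
SUB     : -11 -11 -12
PUSH 4  : -11 -11 -12 4
SWAP    : -11 -11 4 -12
ADD     : -11 -11 -8
NEG     : -11 -11 8
DUP     : -11 -11 8 8

[-11, -11, 8, 8]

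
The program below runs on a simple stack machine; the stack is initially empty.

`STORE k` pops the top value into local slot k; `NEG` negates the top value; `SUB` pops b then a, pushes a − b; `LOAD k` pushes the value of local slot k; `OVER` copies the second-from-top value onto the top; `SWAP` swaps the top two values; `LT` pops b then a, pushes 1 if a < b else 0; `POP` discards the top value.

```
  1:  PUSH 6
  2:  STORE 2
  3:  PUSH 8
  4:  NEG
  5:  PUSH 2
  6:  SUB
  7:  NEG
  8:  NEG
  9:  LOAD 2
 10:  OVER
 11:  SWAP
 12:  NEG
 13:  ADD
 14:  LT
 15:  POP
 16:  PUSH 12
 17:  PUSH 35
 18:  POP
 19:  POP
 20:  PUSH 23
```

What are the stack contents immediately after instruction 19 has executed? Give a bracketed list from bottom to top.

PUSH 6  → [6]
STORE 2 → []
PUSH 8  → [8]
NEG     → [-8]
PUSH 2  → [-8, 2]
SUB     → [-10]
NEG     → [10]
NEG     → [-10]
LOAD 2  → [-10, 6]
OVER    → [-10, 6, -10]
SWAP    → [-10, -10, 6]
NEG     → [-10, -10, -6]
ADD     → [-10, -16]
LT      → [0]
POP     → []
PUSH 12 → [12]
PUSH 35 → [12, 35]
POP     → [12]
POP     → []

[]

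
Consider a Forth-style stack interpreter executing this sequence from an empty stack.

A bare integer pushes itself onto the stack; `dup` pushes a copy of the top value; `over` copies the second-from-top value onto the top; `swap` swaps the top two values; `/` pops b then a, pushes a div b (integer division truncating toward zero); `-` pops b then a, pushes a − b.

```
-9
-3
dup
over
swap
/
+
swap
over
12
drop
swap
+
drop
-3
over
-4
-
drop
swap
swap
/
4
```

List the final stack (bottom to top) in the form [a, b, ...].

[0, 4]

-9    [-9]
-3    [-9, -3]
dup   [-9, -3, -3]
over  [-9, -3, -3, -3]
swap  [-9, -3, -3, -3]
/     [-9, -3, 1]
+     [-9, -2]
swap  [-2, -9]
over  [-2, -9, -2]
12    [-2, -9, -2, 12]
drop  [-2, -9, -2]
swap  [-2, -2, -9]
+     [-2, -11]
drop  [-2]
-3    [-2, -3]
over  [-2, -3, -2]
-4    [-2, -3, -2, -4]
-     [-2, -3, 2]
drop  [-2, -3]
swap  [-3, -2]
swap  [-2, -3]
/     [0]
4     [0, 4]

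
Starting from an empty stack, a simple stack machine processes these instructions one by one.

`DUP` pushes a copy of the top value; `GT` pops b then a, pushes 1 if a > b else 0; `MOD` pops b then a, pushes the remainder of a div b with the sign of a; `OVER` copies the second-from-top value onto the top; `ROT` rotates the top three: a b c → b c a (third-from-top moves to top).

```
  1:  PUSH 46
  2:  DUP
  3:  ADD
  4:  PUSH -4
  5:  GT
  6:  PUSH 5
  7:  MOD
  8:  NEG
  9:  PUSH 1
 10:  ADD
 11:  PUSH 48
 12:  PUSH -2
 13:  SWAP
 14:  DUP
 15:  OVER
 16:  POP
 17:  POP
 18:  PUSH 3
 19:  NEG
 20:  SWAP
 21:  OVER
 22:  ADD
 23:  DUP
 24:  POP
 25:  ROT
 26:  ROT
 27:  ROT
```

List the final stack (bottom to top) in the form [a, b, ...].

PUSH 46  46
DUP      46 46
ADD      92
PUSH -4  92 -4
GT       1
PUSH 5   1 5
MOD      1
NEG      -1
PUSH 1   -1 1
ADD      0
PUSH 48  0 48
PUSH -2  0 48 -2
SWAP     0 -2 48
DUP      0 -2 48 48
OVER     0 -2 48 48 48
POP      0 -2 48 48
POP      0 -2 48
PUSH 3   0 -2 48 3
NEG      0 -2 48 -3
SWAP     0 -2 -3 48
OVER     0 -2 -3 48 -3
ADD      0 -2 -3 45
DUP      0 -2 -3 45 45
POP      0 -2 -3 45
ROT      0 -3 45 -2
ROT      0 45 -2 -3
ROT      0 -2 -3 45

[0, -2, -3, 45]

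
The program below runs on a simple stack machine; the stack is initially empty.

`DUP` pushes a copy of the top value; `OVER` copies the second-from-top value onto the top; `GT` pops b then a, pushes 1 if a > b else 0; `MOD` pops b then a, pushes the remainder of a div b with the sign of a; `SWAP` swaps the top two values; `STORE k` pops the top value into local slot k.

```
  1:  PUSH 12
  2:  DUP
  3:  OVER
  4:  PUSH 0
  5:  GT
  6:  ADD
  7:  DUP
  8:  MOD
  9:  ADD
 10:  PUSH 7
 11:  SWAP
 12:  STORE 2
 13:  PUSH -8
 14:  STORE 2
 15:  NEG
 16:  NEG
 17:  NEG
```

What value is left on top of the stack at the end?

PUSH 12 → 12
DUP     → 12 12
OVER    → 12 12 12
PUSH 0  → 12 12 12 0
GT      → 12 12 1
ADD     → 12 13
DUP     → 12 13 13
MOD     → 12 0
ADD     → 12
PUSH 7  → 12 7
SWAP    → 7 12
STORE 2 → 7
PUSH -8 → 7 -8
STORE 2 → 7
NEG     → -7
NEG     → 7
NEG     → -7

-7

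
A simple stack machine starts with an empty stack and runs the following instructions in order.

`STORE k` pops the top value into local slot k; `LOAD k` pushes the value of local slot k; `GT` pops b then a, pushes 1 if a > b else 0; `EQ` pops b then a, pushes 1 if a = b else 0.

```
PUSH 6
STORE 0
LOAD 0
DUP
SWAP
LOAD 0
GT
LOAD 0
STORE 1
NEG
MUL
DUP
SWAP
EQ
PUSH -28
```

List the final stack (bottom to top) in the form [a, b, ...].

PUSH 6   → [6]
STORE 0  → []
LOAD 0   → [6]
DUP      → [6, 6]
SWAP     → [6, 6]
LOAD 0   → [6, 6, 6]
GT       → [6, 0]
LOAD 0   → [6, 0, 6]
STORE 1  → [6, 0]
NEG      → [6, 0]
MUL      → [0]
DUP      → [0, 0]
SWAP     → [0, 0]
EQ       → [1]
PUSH -28 → [1, -28]

[1, -28]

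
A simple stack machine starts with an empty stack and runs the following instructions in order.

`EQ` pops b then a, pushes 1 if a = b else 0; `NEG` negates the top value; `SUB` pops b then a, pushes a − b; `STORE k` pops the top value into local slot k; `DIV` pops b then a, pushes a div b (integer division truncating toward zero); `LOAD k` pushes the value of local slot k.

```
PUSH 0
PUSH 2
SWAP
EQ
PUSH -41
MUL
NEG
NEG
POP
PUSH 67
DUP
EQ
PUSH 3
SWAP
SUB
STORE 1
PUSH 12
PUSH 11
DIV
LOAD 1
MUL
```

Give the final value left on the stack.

PUSH 0   -> [0]
PUSH 2   -> [0, 2]
SWAP     -> [2, 0]
EQ       -> [0]
PUSH -41 -> [0, -41]
MUL      -> [0]
NEG      -> [0]
NEG      -> [0]
POP      -> []
PUSH 67  -> [67]
DUP      -> [67, 67]
EQ       -> [1]
PUSH 3   -> [1, 3]
SWAP     -> [3, 1]
SUB      -> [2]
STORE 1  -> []
PUSH 12  -> [12]
PUSH 11  -> [12, 11]
DIV      -> [1]
LOAD 1   -> [1, 2]
MUL      -> [2]

2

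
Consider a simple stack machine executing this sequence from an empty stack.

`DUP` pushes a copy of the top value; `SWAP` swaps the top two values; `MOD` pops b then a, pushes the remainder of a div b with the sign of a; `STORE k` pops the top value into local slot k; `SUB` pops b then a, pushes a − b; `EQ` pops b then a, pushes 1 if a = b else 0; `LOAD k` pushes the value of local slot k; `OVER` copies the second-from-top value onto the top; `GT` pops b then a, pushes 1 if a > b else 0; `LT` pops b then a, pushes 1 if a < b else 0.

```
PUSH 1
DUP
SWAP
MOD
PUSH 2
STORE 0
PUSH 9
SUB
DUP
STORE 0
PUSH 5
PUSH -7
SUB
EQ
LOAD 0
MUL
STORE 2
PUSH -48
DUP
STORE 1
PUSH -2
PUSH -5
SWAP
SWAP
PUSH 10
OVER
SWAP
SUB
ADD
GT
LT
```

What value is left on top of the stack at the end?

1

PUSH 1   : [1]
DUP      : [1, 1]
SWAP     : [1, 1]
MOD      : [0]
PUSH 2   : [0, 2]
STORE 0  : [0]
PUSH 9   : [0, 9]
SUB      : [-9]
DUP      : [-9, -9]
STORE 0  : [-9]
PUSH 5   : [-9, 5]
PUSH -7  : [-9, 5, -7]
SUB      : [-9, 12]
EQ       : [0]
LOAD 0   : [0, -9]
MUL      : [0]
STORE 2  : []
PUSH -48 : [-48]
DUP      : [-48, -48]
STORE 1  : [-48]
PUSH -2  : [-48, -2]
PUSH -5  : [-48, -2, -5]
SWAP     : [-48, -5, -2]
SWAP     : [-48, -2, -5]
PUSH 10  : [-48, -2, -5, 10]
OVER     : [-48, -2, -5, 10, -5]
SWAP     : [-48, -2, -5, -5, 10]
SUB      : [-48, -2, -5, -15]
ADD      : [-48, -2, -20]
GT       : [-48, 1]
LT       : [1]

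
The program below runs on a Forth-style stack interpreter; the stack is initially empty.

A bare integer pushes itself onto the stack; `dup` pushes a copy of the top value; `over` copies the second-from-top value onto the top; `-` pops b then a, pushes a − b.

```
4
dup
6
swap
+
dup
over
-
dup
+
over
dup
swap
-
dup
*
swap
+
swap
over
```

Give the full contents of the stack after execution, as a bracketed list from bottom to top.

[4, 0, 10, 0]

4     4
dup   4 4
6     4 4 6
swap  4 6 4
+     4 10
dup   4 10 10
over  4 10 10 10
-     4 10 0
dup   4 10 0 0
+     4 10 0
over  4 10 0 10
dup   4 10 0 10 10
swap  4 10 0 10 10
-     4 10 0 0
dup   4 10 0 0 0
*     4 10 0 0
swap  4 10 0 0
+     4 10 0
swap  4 0 10
over  4 0 10 0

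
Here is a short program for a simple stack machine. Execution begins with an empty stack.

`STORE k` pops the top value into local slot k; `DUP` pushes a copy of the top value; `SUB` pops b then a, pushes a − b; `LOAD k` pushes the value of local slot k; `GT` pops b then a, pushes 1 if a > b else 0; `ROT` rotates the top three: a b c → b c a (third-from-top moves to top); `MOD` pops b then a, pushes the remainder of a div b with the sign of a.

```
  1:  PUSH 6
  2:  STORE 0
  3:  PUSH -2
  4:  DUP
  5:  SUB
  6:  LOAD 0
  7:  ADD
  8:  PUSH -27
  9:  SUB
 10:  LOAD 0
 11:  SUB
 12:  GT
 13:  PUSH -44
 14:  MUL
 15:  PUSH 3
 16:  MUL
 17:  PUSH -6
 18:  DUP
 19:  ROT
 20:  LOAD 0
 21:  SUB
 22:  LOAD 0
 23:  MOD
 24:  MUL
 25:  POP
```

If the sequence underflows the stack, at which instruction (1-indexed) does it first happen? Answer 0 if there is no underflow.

12

PUSH 6   : 6
STORE 0  : (empty)
PUSH -2  : -2
DUP      : -2 -2
SUB      : 0
LOAD 0   : 0 6
ADD      : 6
PUSH -27 : 6 -27
SUB      : 33
LOAD 0   : 33 6
SUB      : 27
GT  — needs 2 operands, stack has 1 → underflow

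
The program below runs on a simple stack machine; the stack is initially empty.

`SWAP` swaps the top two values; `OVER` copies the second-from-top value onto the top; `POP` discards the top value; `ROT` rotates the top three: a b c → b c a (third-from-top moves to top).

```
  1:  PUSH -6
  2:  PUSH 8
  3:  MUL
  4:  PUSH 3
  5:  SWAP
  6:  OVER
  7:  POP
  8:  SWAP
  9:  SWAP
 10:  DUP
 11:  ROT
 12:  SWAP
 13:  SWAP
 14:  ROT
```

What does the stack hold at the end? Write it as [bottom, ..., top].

[-48, 3, -48]

PUSH -6 -> [-6]
PUSH 8  -> [-6, 8]
MUL     -> [-48]
PUSH 3  -> [-48, 3]
SWAP    -> [3, -48]
OVER    -> [3, -48, 3]
POP     -> [3, -48]
SWAP    -> [-48, 3]
SWAP    -> [3, -48]
DUP     -> [3, -48, -48]
ROT     -> [-48, -48, 3]
SWAP    -> [-48, 3, -48]
SWAP    -> [-48, -48, 3]
ROT     -> [-48, 3, -48]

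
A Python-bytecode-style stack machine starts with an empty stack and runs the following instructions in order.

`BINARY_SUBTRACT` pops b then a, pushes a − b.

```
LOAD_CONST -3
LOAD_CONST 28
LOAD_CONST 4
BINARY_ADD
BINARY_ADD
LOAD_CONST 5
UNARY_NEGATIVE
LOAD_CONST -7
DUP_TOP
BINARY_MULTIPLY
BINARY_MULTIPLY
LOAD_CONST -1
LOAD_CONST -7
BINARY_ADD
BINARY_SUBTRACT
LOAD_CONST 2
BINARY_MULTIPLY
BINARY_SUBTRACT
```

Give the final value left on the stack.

LOAD_CONST -3   : -3
LOAD_CONST 28   : -3 28
LOAD_CONST 4    : -3 28 4
BINARY_ADD      : -3 32
BINARY_ADD      : 29
LOAD_CONST 5    : 29 5
UNARY_NEGATIVE  : 29 -5
LOAD_CONST -7   : 29 -5 -7
DUP_TOP         : 29 -5 -7 -7
BINARY_MULTIPLY : 29 -5 49
BINARY_MULTIPLY : 29 -245
LOAD_CONST -1   : 29 -245 -1
LOAD_CONST -7   : 29 -245 -1 -7
BINARY_ADD      : 29 -245 -8
BINARY_SUBTRACT : 29 -237
LOAD_CONST 2    : 29 -237 2
BINARY_MULTIPLY : 29 -474
BINARY_SUBTRACT : 503

503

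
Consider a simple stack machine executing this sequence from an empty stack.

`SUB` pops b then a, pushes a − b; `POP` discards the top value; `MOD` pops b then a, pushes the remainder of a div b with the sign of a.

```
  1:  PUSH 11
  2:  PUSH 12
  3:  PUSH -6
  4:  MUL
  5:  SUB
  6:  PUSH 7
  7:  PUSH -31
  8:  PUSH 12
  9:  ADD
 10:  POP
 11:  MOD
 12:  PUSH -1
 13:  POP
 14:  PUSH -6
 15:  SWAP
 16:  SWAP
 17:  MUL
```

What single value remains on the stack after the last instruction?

PUSH 11  -> 11
PUSH 12  -> 11 12
PUSH -6  -> 11 12 -6
MUL      -> 11 -72
SUB      -> 83
PUSH 7   -> 83 7
PUSH -31 -> 83 7 -31
PUSH 12  -> 83 7 -31 12
ADD      -> 83 7 -19
POP      -> 83 7
MOD      -> 6
PUSH -1  -> 6 -1
POP      -> 6
PUSH -6  -> 6 -6
SWAP     -> -6 6
SWAP     -> 6 -6
MUL      -> -36

-36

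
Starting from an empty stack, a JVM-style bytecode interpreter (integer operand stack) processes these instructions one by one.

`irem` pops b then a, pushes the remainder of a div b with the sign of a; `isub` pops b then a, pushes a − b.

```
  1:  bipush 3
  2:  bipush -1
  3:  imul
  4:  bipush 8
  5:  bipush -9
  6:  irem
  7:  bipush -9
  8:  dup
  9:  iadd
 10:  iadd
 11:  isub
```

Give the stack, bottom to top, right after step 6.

bipush 3  : 3
bipush -1 : 3 -1
imul      : -3
bipush 8  : -3 8
bipush -9 : -3 8 -9
irem      : -3 8

[-3, 8]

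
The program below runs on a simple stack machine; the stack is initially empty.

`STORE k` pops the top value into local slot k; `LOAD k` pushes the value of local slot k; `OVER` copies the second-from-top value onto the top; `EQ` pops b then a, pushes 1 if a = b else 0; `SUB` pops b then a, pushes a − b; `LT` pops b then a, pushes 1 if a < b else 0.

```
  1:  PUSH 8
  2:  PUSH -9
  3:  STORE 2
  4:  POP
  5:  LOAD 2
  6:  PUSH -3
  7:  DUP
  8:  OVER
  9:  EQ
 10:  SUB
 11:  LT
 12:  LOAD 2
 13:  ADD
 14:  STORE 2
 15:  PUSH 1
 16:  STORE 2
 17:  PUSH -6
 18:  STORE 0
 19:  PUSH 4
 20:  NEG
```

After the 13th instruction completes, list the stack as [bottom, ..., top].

PUSH 8  -> [8]
PUSH -9 -> [8, -9]
STORE 2 -> [8]
POP     -> []
LOAD 2  -> [-9]
PUSH -3 -> [-9, -3]
DUP     -> [-9, -3, -3]
OVER    -> [-9, -3, -3, -3]
EQ      -> [-9, -3, 1]
SUB     -> [-9, -4]
LT      -> [1]
LOAD 2  -> [1, -9]
ADD     -> [-8]

[-8]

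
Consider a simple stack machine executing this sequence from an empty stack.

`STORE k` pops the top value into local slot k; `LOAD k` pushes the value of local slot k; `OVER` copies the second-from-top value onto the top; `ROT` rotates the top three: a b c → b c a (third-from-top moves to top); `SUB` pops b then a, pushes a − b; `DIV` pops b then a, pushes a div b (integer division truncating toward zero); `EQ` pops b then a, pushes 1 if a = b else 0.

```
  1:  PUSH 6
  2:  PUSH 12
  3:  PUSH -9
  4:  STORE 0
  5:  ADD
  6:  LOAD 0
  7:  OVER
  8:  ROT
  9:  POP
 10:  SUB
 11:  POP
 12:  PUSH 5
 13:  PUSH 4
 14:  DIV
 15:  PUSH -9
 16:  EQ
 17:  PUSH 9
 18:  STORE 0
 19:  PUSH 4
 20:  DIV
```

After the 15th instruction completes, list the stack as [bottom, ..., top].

PUSH 6  : 6
PUSH 12 : 6 12
PUSH -9 : 6 12 -9
STORE 0 : 6 12
ADD     : 18
LOAD 0  : 18 -9
OVER    : 18 -9 18
ROT     : -9 18 18
POP     : -9 18
SUB     : -27
POP     : (empty)
PUSH 5  : 5
PUSH 4  : 5 4
DIV     : 1
PUSH -9 : 1 -9

[1, -9]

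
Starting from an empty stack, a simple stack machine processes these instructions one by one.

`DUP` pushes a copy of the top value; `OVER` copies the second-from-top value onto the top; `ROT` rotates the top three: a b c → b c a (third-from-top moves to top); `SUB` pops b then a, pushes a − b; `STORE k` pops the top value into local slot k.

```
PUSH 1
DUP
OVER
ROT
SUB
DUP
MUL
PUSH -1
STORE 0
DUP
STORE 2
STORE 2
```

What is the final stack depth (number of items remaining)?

PUSH 1  → 1
DUP     → 1 1
OVER    → 1 1 1
ROT     → 1 1 1
SUB     → 1 0
DUP     → 1 0 0
MUL     → 1 0
PUSH -1 → 1 0 -1
STORE 0 → 1 0
DUP     → 1 0 0
STORE 2 → 1 0
STORE 2 → 1

1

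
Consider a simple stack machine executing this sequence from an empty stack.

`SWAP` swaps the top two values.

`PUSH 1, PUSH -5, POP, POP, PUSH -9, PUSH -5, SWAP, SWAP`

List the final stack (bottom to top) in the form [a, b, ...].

[-9, -5]

PUSH 1  : [1]
PUSH -5 : [1, -5]
POP     : [1]
POP     : []
PUSH -9 : [-9]
PUSH -5 : [-9, -5]
SWAP    : [-5, -9]
SWAP    : [-9, -5]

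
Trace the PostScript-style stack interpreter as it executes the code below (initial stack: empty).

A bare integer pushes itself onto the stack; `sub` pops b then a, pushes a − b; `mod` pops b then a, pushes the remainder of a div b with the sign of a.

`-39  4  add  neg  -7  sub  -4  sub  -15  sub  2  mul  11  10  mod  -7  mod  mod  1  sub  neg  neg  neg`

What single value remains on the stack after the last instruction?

-39 → -39
4   → -39 4
add → -35
neg → 35
-7  → 35 -7
sub → 42
-4  → 42 -4
sub → 46
-15 → 46 -15
sub → 61
2   → 61 2
mul → 122
11  → 122 11
10  → 122 11 10
mod → 122 1
-7  → 122 1 -7
mod → 122 1
mod → 0
1   → 0 1
sub → -1
neg → 1
neg → -1
neg → 1

1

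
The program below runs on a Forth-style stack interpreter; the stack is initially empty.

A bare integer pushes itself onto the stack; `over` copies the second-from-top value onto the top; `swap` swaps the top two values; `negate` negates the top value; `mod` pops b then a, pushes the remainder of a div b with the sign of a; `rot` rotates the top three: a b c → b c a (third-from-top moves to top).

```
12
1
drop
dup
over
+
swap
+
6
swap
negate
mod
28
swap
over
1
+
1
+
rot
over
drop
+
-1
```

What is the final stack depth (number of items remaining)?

3

12     -> 12
1      -> 12 1
drop   -> 12
dup    -> 12 12
over   -> 12 12 12
+      -> 12 24
swap   -> 24 12
+      -> 36
6      -> 36 6
swap   -> 6 36
negate -> 6 -36
mod    -> 6
28     -> 6 28
swap   -> 28 6
over   -> 28 6 28
1      -> 28 6 28 1
+      -> 28 6 29
1      -> 28 6 29 1
+      -> 28 6 30
rot    -> 6 30 28
over   -> 6 30 28 30
drop   -> 6 30 28
+      -> 6 58
-1     -> 6 58 -1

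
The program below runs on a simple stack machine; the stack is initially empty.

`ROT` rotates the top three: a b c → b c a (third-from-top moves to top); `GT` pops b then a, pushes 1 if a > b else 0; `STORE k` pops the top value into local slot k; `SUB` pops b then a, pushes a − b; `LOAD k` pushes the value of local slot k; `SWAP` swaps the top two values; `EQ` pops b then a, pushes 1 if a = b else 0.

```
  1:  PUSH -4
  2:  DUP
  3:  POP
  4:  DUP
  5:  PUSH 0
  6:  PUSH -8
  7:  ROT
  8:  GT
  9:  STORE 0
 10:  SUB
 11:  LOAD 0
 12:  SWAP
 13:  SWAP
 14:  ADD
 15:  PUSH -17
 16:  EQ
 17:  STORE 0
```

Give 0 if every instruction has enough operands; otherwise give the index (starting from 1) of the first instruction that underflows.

PUSH -4  → [-4]
DUP      → [-4, -4]
POP      → [-4]
DUP      → [-4, -4]
PUSH 0   → [-4, -4, 0]
PUSH -8  → [-4, -4, 0, -8]
ROT      → [-4, 0, -8, -4]
GT       → [-4, 0, 0]
STORE 0  → [-4, 0]
SUB      → [-4]
LOAD 0   → [-4, 0]
SWAP     → [0, -4]
SWAP     → [-4, 0]
ADD      → [-4]
PUSH -17 → [-4, -17]
EQ       → [0]
STORE 0  → []

0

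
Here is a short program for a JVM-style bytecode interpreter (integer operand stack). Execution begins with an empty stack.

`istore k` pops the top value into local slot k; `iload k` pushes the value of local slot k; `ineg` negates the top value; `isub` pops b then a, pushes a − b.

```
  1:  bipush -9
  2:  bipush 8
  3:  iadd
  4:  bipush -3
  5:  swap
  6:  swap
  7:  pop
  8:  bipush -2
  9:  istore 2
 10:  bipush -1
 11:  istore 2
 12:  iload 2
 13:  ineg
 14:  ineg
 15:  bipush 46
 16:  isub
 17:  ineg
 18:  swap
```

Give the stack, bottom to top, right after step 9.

bipush -9 → [-9]
bipush 8  → [-9, 8]
iadd      → [-1]
bipush -3 → [-1, -3]
swap      → [-3, -1]
swap      → [-1, -3]
pop       → [-1]
bipush -2 → [-1, -2]
istore 2  → [-1]

[-1]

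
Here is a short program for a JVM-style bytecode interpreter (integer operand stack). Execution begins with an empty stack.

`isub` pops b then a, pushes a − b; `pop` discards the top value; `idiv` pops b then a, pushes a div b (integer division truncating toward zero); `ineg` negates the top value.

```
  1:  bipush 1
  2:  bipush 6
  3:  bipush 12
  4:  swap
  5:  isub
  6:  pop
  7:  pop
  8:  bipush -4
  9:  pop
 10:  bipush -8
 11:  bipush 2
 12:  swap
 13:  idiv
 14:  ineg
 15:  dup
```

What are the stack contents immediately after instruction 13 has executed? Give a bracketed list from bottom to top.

[0]

bipush 1  -> [1]
bipush 6  -> [1, 6]
bipush 12 -> [1, 6, 12]
swap      -> [1, 12, 6]
isub      -> [1, 6]
pop       -> [1]
pop       -> []
bipush -4 -> [-4]
pop       -> []
bipush -8 -> [-8]
bipush 2  -> [-8, 2]
swap      -> [2, -8]
idiv      -> [0]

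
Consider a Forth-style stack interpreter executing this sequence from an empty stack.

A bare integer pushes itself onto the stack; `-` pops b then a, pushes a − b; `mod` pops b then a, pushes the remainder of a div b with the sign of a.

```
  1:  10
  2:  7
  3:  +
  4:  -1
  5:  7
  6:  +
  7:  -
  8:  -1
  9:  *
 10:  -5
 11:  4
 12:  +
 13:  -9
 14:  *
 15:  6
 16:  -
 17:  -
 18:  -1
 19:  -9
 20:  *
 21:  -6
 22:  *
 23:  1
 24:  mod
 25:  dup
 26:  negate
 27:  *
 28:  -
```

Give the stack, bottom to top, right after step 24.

[-14, 0]

10  → [10]
7   → [10, 7]
+   → [17]
-1  → [17, -1]
7   → [17, -1, 7]
+   → [17, 6]
-   → [11]
-1  → [11, -1]
*   → [-11]
-5  → [-11, -5]
4   → [-11, -5, 4]
+   → [-11, -1]
-9  → [-11, -1, -9]
*   → [-11, 9]
6   → [-11, 9, 6]
-   → [-11, 3]
-   → [-14]
-1  → [-14, -1]
-9  → [-14, -1, -9]
*   → [-14, 9]
-6  → [-14, 9, -6]
*   → [-14, -54]
1   → [-14, -54, 1]
mod → [-14, 0]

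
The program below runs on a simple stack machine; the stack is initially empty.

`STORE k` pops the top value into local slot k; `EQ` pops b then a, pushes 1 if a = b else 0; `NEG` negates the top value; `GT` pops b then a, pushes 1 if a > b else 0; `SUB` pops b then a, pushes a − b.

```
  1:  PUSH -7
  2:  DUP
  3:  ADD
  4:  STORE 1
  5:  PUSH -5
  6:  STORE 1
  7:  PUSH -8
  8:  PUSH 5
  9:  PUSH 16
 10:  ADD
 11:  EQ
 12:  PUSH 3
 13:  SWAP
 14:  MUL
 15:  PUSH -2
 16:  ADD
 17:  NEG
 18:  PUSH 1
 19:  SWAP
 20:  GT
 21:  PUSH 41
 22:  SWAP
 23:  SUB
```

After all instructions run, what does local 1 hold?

-5

PUSH -7  [-7]
DUP      [-7, -7]
ADD      [-14]
STORE 1  []
PUSH -5  [-5]
STORE 1  []
PUSH -8  [-8]
PUSH 5   [-8, 5]
PUSH 16  [-8, 5, 16]
ADD      [-8, 21]
EQ       [0]
PUSH 3   [0, 3]
SWAP     [3, 0]
MUL      [0]
PUSH -2  [0, -2]
ADD      [-2]
NEG      [2]
PUSH 1   [2, 1]
SWAP     [1, 2]
GT       [0]
PUSH 41  [0, 41]
SWAP     [41, 0]
SUB      [41]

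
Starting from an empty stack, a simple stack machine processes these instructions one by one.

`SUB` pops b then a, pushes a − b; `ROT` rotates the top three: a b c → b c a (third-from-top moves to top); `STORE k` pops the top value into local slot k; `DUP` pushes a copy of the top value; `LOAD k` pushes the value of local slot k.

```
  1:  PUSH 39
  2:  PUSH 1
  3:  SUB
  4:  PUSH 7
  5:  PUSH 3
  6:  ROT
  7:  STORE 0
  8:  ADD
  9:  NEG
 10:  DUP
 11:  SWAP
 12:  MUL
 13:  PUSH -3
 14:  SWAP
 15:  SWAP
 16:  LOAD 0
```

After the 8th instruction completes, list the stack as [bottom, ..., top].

PUSH 39 → 39
PUSH 1  → 39 1
SUB     → 38
PUSH 7  → 38 7
PUSH 3  → 38 7 3
ROT     → 7 3 38
STORE 0 → 7 3
ADD     → 10

[10]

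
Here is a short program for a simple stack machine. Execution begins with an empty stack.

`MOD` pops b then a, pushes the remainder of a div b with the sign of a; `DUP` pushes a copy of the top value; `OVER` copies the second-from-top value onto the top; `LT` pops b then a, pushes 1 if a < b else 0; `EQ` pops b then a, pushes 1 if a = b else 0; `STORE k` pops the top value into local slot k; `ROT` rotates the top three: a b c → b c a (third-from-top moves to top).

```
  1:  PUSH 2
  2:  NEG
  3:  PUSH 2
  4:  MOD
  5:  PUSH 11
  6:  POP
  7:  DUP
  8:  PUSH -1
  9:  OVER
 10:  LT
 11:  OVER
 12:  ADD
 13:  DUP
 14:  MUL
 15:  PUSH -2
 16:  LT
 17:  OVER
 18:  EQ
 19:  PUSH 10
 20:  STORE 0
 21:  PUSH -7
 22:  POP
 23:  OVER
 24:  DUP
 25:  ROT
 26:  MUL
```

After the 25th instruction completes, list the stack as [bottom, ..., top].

[0, 0, 0, 0, 1]

PUSH 2   [2]
NEG      [-2]
PUSH 2   [-2, 2]
MOD      [0]
PUSH 11  [0, 11]
POP      [0]
DUP      [0, 0]
PUSH -1  [0, 0, -1]
OVER     [0, 0, -1, 0]
LT       [0, 0, 1]
OVER     [0, 0, 1, 0]
ADD      [0, 0, 1]
DUP      [0, 0, 1, 1]
MUL      [0, 0, 1]
PUSH -2  [0, 0, 1, -2]
LT       [0, 0, 0]
OVER     [0, 0, 0, 0]
EQ       [0, 0, 1]
PUSH 10  [0, 0, 1, 10]
STORE 0  [0, 0, 1]
PUSH -7  [0, 0, 1, -7]
POP      [0, 0, 1]
OVER     [0, 0, 1, 0]
DUP      [0, 0, 1, 0, 0]
ROT      [0, 0, 0, 0, 1]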